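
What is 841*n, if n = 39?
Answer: 32799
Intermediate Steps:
841*n = 841*39 = 32799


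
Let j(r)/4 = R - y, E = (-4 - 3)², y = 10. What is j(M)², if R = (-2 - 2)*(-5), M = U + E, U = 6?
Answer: 1600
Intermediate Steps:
E = 49 (E = (-7)² = 49)
M = 55 (M = 6 + 49 = 55)
R = 20 (R = -4*(-5) = 20)
j(r) = 40 (j(r) = 4*(20 - 1*10) = 4*(20 - 10) = 4*10 = 40)
j(M)² = 40² = 1600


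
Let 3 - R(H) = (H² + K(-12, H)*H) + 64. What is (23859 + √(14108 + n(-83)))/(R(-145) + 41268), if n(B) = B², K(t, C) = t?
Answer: 23859/18442 + 3*√2333/18442 ≈ 1.3016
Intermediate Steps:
R(H) = -61 - H² + 12*H (R(H) = 3 - ((H² - 12*H) + 64) = 3 - (64 + H² - 12*H) = 3 + (-64 - H² + 12*H) = -61 - H² + 12*H)
(23859 + √(14108 + n(-83)))/(R(-145) + 41268) = (23859 + √(14108 + (-83)²))/((-61 - 1*(-145)² + 12*(-145)) + 41268) = (23859 + √(14108 + 6889))/((-61 - 1*21025 - 1740) + 41268) = (23859 + √20997)/((-61 - 21025 - 1740) + 41268) = (23859 + 3*√2333)/(-22826 + 41268) = (23859 + 3*√2333)/18442 = (23859 + 3*√2333)*(1/18442) = 23859/18442 + 3*√2333/18442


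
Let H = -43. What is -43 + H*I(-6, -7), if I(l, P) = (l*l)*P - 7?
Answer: 11094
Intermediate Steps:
I(l, P) = -7 + P*l² (I(l, P) = l²*P - 7 = P*l² - 7 = -7 + P*l²)
-43 + H*I(-6, -7) = -43 - 43*(-7 - 7*(-6)²) = -43 - 43*(-7 - 7*36) = -43 - 43*(-7 - 252) = -43 - 43*(-259) = -43 + 11137 = 11094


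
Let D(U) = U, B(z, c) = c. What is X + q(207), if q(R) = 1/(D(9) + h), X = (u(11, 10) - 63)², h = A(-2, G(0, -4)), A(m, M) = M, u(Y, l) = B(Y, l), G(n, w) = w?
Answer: 14046/5 ≈ 2809.2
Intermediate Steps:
u(Y, l) = l
h = -4
X = 2809 (X = (10 - 63)² = (-53)² = 2809)
q(R) = ⅕ (q(R) = 1/(9 - 4) = 1/5 = ⅕)
X + q(207) = 2809 + ⅕ = 14046/5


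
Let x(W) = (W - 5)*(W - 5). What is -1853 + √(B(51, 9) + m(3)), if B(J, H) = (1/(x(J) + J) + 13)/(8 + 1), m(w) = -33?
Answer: -1853 + I*√1333630309/6501 ≈ -1853.0 + 5.6174*I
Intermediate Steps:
x(W) = (-5 + W)² (x(W) = (-5 + W)*(-5 + W) = (-5 + W)²)
B(J, H) = 13/9 + 1/(9*(J + (-5 + J)²)) (B(J, H) = (1/((-5 + J)² + J) + 13)/(8 + 1) = (1/(J + (-5 + J)²) + 13)/9 = (13 + 1/(J + (-5 + J)²))*(⅑) = 13/9 + 1/(9*(J + (-5 + J)²)))
-1853 + √(B(51, 9) + m(3)) = -1853 + √((326 - 117*51 + 13*51²)/(9*(25 + 51² - 9*51)) - 33) = -1853 + √((326 - 5967 + 13*2601)/(9*(25 + 2601 - 459)) - 33) = -1853 + √((⅑)*(326 - 5967 + 33813)/2167 - 33) = -1853 + √((⅑)*(1/2167)*28172 - 33) = -1853 + √(28172/19503 - 33) = -1853 + √(-615427/19503) = -1853 + I*√1333630309/6501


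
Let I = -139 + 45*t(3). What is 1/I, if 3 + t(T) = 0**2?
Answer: -1/274 ≈ -0.0036496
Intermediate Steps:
t(T) = -3 (t(T) = -3 + 0**2 = -3 + 0 = -3)
I = -274 (I = -139 + 45*(-3) = -139 - 135 = -274)
1/I = 1/(-274) = -1/274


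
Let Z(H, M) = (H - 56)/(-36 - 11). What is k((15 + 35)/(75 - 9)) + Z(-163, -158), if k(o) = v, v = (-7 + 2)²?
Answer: 1394/47 ≈ 29.660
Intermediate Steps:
v = 25 (v = (-5)² = 25)
k(o) = 25
Z(H, M) = 56/47 - H/47 (Z(H, M) = (-56 + H)/(-47) = (-56 + H)*(-1/47) = 56/47 - H/47)
k((15 + 35)/(75 - 9)) + Z(-163, -158) = 25 + (56/47 - 1/47*(-163)) = 25 + (56/47 + 163/47) = 25 + 219/47 = 1394/47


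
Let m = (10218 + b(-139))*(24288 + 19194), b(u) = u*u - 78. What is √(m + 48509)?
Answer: √1281071711 ≈ 35792.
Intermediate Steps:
b(u) = -78 + u² (b(u) = u² - 78 = -78 + u²)
m = 1281023202 (m = (10218 + (-78 + (-139)²))*(24288 + 19194) = (10218 + (-78 + 19321))*43482 = (10218 + 19243)*43482 = 29461*43482 = 1281023202)
√(m + 48509) = √(1281023202 + 48509) = √1281071711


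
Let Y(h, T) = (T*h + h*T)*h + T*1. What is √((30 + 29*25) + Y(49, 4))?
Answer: √19967 ≈ 141.30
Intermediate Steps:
Y(h, T) = T + 2*T*h² (Y(h, T) = (T*h + T*h)*h + T = (2*T*h)*h + T = 2*T*h² + T = T + 2*T*h²)
√((30 + 29*25) + Y(49, 4)) = √((30 + 29*25) + 4*(1 + 2*49²)) = √((30 + 725) + 4*(1 + 2*2401)) = √(755 + 4*(1 + 4802)) = √(755 + 4*4803) = √(755 + 19212) = √19967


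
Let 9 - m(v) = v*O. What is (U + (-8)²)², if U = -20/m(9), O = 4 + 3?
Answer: 3020644/729 ≈ 4143.5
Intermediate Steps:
O = 7
m(v) = 9 - 7*v (m(v) = 9 - v*7 = 9 - 7*v)
U = 10/27 (U = -20/(9 - 7*9) = -20/(9 - 63) = -20/(-54) = -20*(-1/54) = 10/27 ≈ 0.37037)
(U + (-8)²)² = (10/27 + (-8)²)² = (10/27 + 64)² = (1738/27)² = 3020644/729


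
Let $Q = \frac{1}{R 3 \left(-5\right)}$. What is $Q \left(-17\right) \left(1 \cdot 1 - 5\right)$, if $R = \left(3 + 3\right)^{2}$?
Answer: $- \frac{17}{135} \approx -0.12593$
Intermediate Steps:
$R = 36$ ($R = 6^{2} = 36$)
$Q = - \frac{1}{540}$ ($Q = \frac{1}{36 \cdot 3 \left(-5\right)} = \frac{1}{108 \left(-5\right)} = \frac{1}{-540} = - \frac{1}{540} \approx -0.0018519$)
$Q \left(-17\right) \left(1 \cdot 1 - 5\right) = \left(- \frac{1}{540}\right) \left(-17\right) \left(1 \cdot 1 - 5\right) = \frac{17 \left(1 - 5\right)}{540} = \frac{17}{540} \left(-4\right) = - \frac{17}{135}$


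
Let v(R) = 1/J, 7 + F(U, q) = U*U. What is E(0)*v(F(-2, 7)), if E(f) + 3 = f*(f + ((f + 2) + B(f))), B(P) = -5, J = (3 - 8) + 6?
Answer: -3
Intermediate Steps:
F(U, q) = -7 + U² (F(U, q) = -7 + U*U = -7 + U²)
J = 1 (J = -5 + 6 = 1)
v(R) = 1 (v(R) = 1/1 = 1)
E(f) = -3 + f*(-3 + 2*f) (E(f) = -3 + f*(f + ((f + 2) - 5)) = -3 + f*(f + ((2 + f) - 5)) = -3 + f*(f + (-3 + f)) = -3 + f*(-3 + 2*f))
E(0)*v(F(-2, 7)) = (-3 - 3*0 + 2*0²)*1 = (-3 + 0 + 2*0)*1 = (-3 + 0 + 0)*1 = -3*1 = -3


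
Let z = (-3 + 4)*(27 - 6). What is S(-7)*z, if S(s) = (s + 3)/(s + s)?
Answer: 6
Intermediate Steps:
S(s) = (3 + s)/(2*s) (S(s) = (3 + s)/((2*s)) = (3 + s)*(1/(2*s)) = (3 + s)/(2*s))
z = 21 (z = 1*21 = 21)
S(-7)*z = ((½)*(3 - 7)/(-7))*21 = ((½)*(-⅐)*(-4))*21 = (2/7)*21 = 6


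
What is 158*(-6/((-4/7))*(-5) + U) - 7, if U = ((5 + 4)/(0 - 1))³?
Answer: -123484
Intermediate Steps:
U = -729 (U = (9/(-1))³ = (9*(-1))³ = (-9)³ = -729)
158*(-6/((-4/7))*(-5) + U) - 7 = 158*(-6/((-4/7))*(-5) - 729) - 7 = 158*(-6/((-4*⅐))*(-5) - 729) - 7 = 158*(-6/(-4/7)*(-5) - 729) - 7 = 158*(-6*(-7/4)*(-5) - 729) - 7 = 158*((21/2)*(-5) - 729) - 7 = 158*(-105/2 - 729) - 7 = 158*(-1563/2) - 7 = -123477 - 7 = -123484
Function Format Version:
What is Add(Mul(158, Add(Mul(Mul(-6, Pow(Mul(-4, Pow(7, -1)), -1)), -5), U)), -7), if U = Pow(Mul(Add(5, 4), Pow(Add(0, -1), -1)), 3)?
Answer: -123484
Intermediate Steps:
U = -729 (U = Pow(Mul(9, Pow(-1, -1)), 3) = Pow(Mul(9, -1), 3) = Pow(-9, 3) = -729)
Add(Mul(158, Add(Mul(Mul(-6, Pow(Mul(-4, Pow(7, -1)), -1)), -5), U)), -7) = Add(Mul(158, Add(Mul(Mul(-6, Pow(Mul(-4, Pow(7, -1)), -1)), -5), -729)), -7) = Add(Mul(158, Add(Mul(Mul(-6, Pow(Mul(-4, Rational(1, 7)), -1)), -5), -729)), -7) = Add(Mul(158, Add(Mul(Mul(-6, Pow(Rational(-4, 7), -1)), -5), -729)), -7) = Add(Mul(158, Add(Mul(Mul(-6, Rational(-7, 4)), -5), -729)), -7) = Add(Mul(158, Add(Mul(Rational(21, 2), -5), -729)), -7) = Add(Mul(158, Add(Rational(-105, 2), -729)), -7) = Add(Mul(158, Rational(-1563, 2)), -7) = Add(-123477, -7) = -123484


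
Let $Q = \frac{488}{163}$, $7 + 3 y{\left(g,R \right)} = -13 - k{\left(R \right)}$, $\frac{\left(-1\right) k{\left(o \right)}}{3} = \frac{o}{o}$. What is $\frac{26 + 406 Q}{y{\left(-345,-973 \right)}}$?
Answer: $- \frac{607098}{2771} \approx -219.09$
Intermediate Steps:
$k{\left(o \right)} = -3$ ($k{\left(o \right)} = - 3 \frac{o}{o} = \left(-3\right) 1 = -3$)
$y{\left(g,R \right)} = - \frac{17}{3}$ ($y{\left(g,R \right)} = - \frac{7}{3} + \frac{-13 - -3}{3} = - \frac{7}{3} + \frac{-13 + 3}{3} = - \frac{7}{3} + \frac{1}{3} \left(-10\right) = - \frac{7}{3} - \frac{10}{3} = - \frac{17}{3}$)
$Q = \frac{488}{163}$ ($Q = 488 \cdot \frac{1}{163} = \frac{488}{163} \approx 2.9939$)
$\frac{26 + 406 Q}{y{\left(-345,-973 \right)}} = \frac{26 + 406 \cdot \frac{488}{163}}{- \frac{17}{3}} = \left(26 + \frac{198128}{163}\right) \left(- \frac{3}{17}\right) = \frac{202366}{163} \left(- \frac{3}{17}\right) = - \frac{607098}{2771}$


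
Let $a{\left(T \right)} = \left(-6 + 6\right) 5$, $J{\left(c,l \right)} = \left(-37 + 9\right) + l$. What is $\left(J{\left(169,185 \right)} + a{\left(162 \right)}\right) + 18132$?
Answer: $18289$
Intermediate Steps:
$J{\left(c,l \right)} = -28 + l$
$a{\left(T \right)} = 0$ ($a{\left(T \right)} = 0 \cdot 5 = 0$)
$\left(J{\left(169,185 \right)} + a{\left(162 \right)}\right) + 18132 = \left(\left(-28 + 185\right) + 0\right) + 18132 = \left(157 + 0\right) + 18132 = 157 + 18132 = 18289$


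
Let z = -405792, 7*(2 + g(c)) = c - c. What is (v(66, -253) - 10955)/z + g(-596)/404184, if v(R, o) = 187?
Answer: 22663759/854242884 ≈ 0.026531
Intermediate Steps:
g(c) = -2 (g(c) = -2 + (c - c)/7 = -2 + (⅐)*0 = -2 + 0 = -2)
(v(66, -253) - 10955)/z + g(-596)/404184 = (187 - 10955)/(-405792) - 2/404184 = -10768*(-1/405792) - 2*1/404184 = 673/25362 - 1/202092 = 22663759/854242884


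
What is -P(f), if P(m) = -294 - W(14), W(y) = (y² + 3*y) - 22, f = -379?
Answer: 510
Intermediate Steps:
W(y) = -22 + y² + 3*y
P(m) = -510 (P(m) = -294 - (-22 + 14² + 3*14) = -294 - (-22 + 196 + 42) = -294 - 1*216 = -294 - 216 = -510)
-P(f) = -1*(-510) = 510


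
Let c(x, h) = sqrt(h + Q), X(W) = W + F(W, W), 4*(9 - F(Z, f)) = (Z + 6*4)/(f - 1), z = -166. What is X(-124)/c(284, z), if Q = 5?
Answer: 576*I*sqrt(161)/805 ≈ 9.079*I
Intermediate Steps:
F(Z, f) = 9 - (24 + Z)/(4*(-1 + f)) (F(Z, f) = 9 - (Z + 6*4)/(4*(f - 1)) = 9 - (Z + 24)/(4*(-1 + f)) = 9 - (24 + Z)/(4*(-1 + f)))
X(W) = W + (-60 + 35*W)/(4*(-1 + W)) (X(W) = W + (-60 - W + 36*W)/(4*(-1 + W)) = W + (-60 + 35*W)/(4*(-1 + W)))
c(x, h) = sqrt(5 + h) (c(x, h) = sqrt(h + 5) = sqrt(5 + h))
X(-124)/c(284, z) = ((-15 + (-124)**2 + (31/4)*(-124))/(-1 - 124))/(sqrt(5 - 166)) = ((-15 + 15376 - 961)/(-125))/(sqrt(-161)) = (-1/125*14400)/((I*sqrt(161))) = -(-576)*I*sqrt(161)/805 = 576*I*sqrt(161)/805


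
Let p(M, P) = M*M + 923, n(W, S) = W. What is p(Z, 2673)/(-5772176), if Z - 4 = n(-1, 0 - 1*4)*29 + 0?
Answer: -387/1443044 ≈ -0.00026818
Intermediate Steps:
Z = -25 (Z = 4 + (-1*29 + 0) = 4 + (-29 + 0) = 4 - 29 = -25)
p(M, P) = 923 + M**2 (p(M, P) = M**2 + 923 = 923 + M**2)
p(Z, 2673)/(-5772176) = (923 + (-25)**2)/(-5772176) = (923 + 625)*(-1/5772176) = 1548*(-1/5772176) = -387/1443044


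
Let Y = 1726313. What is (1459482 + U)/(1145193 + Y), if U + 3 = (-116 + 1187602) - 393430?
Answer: 2253535/2871506 ≈ 0.78479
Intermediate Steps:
U = 794053 (U = -3 + ((-116 + 1187602) - 393430) = -3 + (1187486 - 393430) = -3 + 794056 = 794053)
(1459482 + U)/(1145193 + Y) = (1459482 + 794053)/(1145193 + 1726313) = 2253535/2871506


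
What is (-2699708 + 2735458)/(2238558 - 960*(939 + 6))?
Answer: 17875/665679 ≈ 0.026852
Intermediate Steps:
(-2699708 + 2735458)/(2238558 - 960*(939 + 6)) = 35750/(2238558 - 960*945) = 35750/(2238558 - 907200) = 35750/1331358 = 35750*(1/1331358) = 17875/665679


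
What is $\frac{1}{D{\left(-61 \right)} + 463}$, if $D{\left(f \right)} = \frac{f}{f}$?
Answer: $\frac{1}{464} \approx 0.0021552$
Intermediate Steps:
$D{\left(f \right)} = 1$
$\frac{1}{D{\left(-61 \right)} + 463} = \frac{1}{1 + 463} = \frac{1}{464}$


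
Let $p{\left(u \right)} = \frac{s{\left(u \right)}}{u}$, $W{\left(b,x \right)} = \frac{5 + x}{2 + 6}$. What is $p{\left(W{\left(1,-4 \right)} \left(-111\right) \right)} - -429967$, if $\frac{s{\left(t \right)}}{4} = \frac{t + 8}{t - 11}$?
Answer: $\frac{9497539559}{22089} \approx 4.2997 \cdot 10^{5}$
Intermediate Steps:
$s{\left(t \right)} = \frac{4 \left(8 + t\right)}{-11 + t}$ ($s{\left(t \right)} = 4 \frac{t + 8}{t - 11} = 4 \frac{8 + t}{-11 + t} = \frac{4 \left(8 + t\right)}{-11 + t}$)
$W{\left(b,x \right)} = \frac{5}{8} + \frac{x}{8}$ ($W{\left(b,x \right)} = \frac{5 + x}{8} = \left(5 + x\right) \frac{1}{8} = \frac{5}{8} + \frac{x}{8}$)
$p{\left(u \right)} = \frac{4 \left(8 + u\right)}{u \left(-11 + u\right)}$ ($p{\left(u \right)} = \frac{4 \frac{1}{-11 + u} \left(8 + u\right)}{u} = \frac{4 \left(8 + u\right)}{u \left(-11 + u\right)}$)
$p{\left(W{\left(1,-4 \right)} \left(-111\right) \right)} - -429967 = \frac{4 \left(8 + \left(\frac{5}{8} + \frac{1}{8} \left(-4\right)\right) \left(-111\right)\right)}{\left(\frac{5}{8} + \frac{1}{8} \left(-4\right)\right) \left(-111\right) \left(-11 + \left(\frac{5}{8} + \frac{1}{8} \left(-4\right)\right) \left(-111\right)\right)} - -429967 = \frac{4 \left(8 + \left(\frac{5}{8} - \frac{1}{2}\right) \left(-111\right)\right)}{\left(\frac{5}{8} - \frac{1}{2}\right) \left(-111\right) \left(-11 + \left(\frac{5}{8} - \frac{1}{2}\right) \left(-111\right)\right)} + 429967 = \frac{4 \left(8 + \frac{1}{8} \left(-111\right)\right)}{\frac{1}{8} \left(-111\right) \left(-11 + \frac{1}{8} \left(-111\right)\right)} + 429967 = \frac{4 \left(8 - \frac{111}{8}\right)}{\left(- \frac{111}{8}\right) \left(-11 - \frac{111}{8}\right)} + 429967 = 4 \left(- \frac{8}{111}\right) \frac{1}{- \frac{199}{8}} \left(- \frac{47}{8}\right) + 429967 = 4 \left(- \frac{8}{111}\right) \left(- \frac{8}{199}\right) \left(- \frac{47}{8}\right) + 429967 = - \frac{1504}{22089} + 429967 = \frac{9497539559}{22089}$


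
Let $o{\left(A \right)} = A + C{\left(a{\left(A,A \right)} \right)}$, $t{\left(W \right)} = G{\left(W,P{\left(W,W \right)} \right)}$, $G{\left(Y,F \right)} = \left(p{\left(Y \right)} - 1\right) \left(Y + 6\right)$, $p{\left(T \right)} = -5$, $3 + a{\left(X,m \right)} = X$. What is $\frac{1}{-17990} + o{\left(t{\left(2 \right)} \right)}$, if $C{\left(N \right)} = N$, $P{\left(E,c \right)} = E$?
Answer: $- \frac{1781011}{17990} \approx -99.0$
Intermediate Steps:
$a{\left(X,m \right)} = -3 + X$
$G{\left(Y,F \right)} = -36 - 6 Y$ ($G{\left(Y,F \right)} = \left(-5 - 1\right) \left(Y + 6\right) = - 6 \left(6 + Y\right) = -36 - 6 Y$)
$t{\left(W \right)} = -36 - 6 W$
$o{\left(A \right)} = -3 + 2 A$ ($o{\left(A \right)} = A + \left(-3 + A\right) = -3 + 2 A$)
$\frac{1}{-17990} + o{\left(t{\left(2 \right)} \right)} = \frac{1}{-17990} + \left(-3 + 2 \left(-36 - 12\right)\right) = - \frac{1}{17990} + \left(-3 + 2 \left(-36 - 12\right)\right) = - \frac{1}{17990} + \left(-3 + 2 \left(-48\right)\right) = - \frac{1}{17990} - 99 = - \frac{1781011}{17990}$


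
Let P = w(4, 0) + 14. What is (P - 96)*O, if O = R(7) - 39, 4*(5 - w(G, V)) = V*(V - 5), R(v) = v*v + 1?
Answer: -847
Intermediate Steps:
R(v) = 1 + v**2 (R(v) = v**2 + 1 = 1 + v**2)
w(G, V) = 5 - V*(-5 + V)/4 (w(G, V) = 5 - V*(V - 5)/4 = 5 - V*(-5 + V)/4)
P = 19 (P = (5 - 1/4*0**2 + (5/4)*0) + 14 = (5 - 1/4*0 + 0) + 14 = (5 + 0 + 0) + 14 = 5 + 14 = 19)
O = 11 (O = (1 + 7**2) - 39 = (1 + 49) - 39 = 50 - 39 = 11)
(P - 96)*O = (19 - 96)*11 = -77*11 = -847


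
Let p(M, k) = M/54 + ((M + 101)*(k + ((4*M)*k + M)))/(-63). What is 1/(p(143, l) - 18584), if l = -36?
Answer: 378/22966289 ≈ 1.6459e-5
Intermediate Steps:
p(M, k) = M/54 - (101 + M)*(M + k + 4*M*k)/63 (p(M, k) = M*(1/54) + ((101 + M)*(k + (4*M*k + M)))*(-1/63) = M/54 + ((101 + M)*(k + (M + 4*M*k)))*(-1/63) = M/54 + ((101 + M)*(M + k + 4*M*k))*(-1/63) = M/54 - (101 + M)*(M + k + 4*M*k)/63)
1/(p(143, l) - 18584) = 1/((-599/378*143 - 101/63*(-36) - 1/63*143² - 45/7*143*(-36) - 4/63*(-36)*143²) - 18584) = 1/((-85657/378 + 404/7 - 1/63*20449 + 231660/7 - 4/63*(-36)*20449) - 18584) = 1/((-85657/378 + 404/7 - 20449/63 + 231660/7 + 327184/7) - 18584) = 1/(29991041/378 - 18584) = 1/(22966289/378) = 378/22966289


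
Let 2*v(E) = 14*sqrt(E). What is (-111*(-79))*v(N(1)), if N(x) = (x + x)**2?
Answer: 122766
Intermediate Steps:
N(x) = 4*x**2 (N(x) = (2*x)**2 = 4*x**2)
v(E) = 7*sqrt(E) (v(E) = (14*sqrt(E))/2 = 7*sqrt(E))
(-111*(-79))*v(N(1)) = (-111*(-79))*(7*sqrt(4*1**2)) = 8769*(7*sqrt(4*1)) = 8769*(7*sqrt(4)) = 8769*(7*2) = 8769*14 = 122766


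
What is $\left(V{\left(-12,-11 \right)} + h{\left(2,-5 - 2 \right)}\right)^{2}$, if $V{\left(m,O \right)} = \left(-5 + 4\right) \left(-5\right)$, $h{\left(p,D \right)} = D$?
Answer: $4$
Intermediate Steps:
$V{\left(m,O \right)} = 5$ ($V{\left(m,O \right)} = \left(-1\right) \left(-5\right) = 5$)
$\left(V{\left(-12,-11 \right)} + h{\left(2,-5 - 2 \right)}\right)^{2} = \left(5 - 7\right)^{2} = \left(-2\right)^{2} = 4$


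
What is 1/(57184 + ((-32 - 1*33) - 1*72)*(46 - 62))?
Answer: 1/59376 ≈ 1.6842e-5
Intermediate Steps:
1/(57184 + ((-32 - 1*33) - 1*72)*(46 - 62)) = 1/(57184 + ((-32 - 33) - 72)*(-16)) = 1/(57184 + (-65 - 72)*(-16)) = 1/(57184 - 137*(-16)) = 1/(57184 + 2192) = 1/59376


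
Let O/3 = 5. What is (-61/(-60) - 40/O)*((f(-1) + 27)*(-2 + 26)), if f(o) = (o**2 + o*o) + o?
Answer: -5544/5 ≈ -1108.8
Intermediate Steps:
O = 15 (O = 3*5 = 15)
f(o) = o + 2*o**2 (f(o) = (o**2 + o**2) + o = 2*o**2 + o = o + 2*o**2)
(-61/(-60) - 40/O)*((f(-1) + 27)*(-2 + 26)) = (-61/(-60) - 40/15)*((-(1 + 2*(-1)) + 27)*(-2 + 26)) = (-61*(-1/60) - 40*1/15)*((-(1 - 2) + 27)*24) = (61/60 - 8/3)*((-1*(-1) + 27)*24) = -33*(1 + 27)*24/20 = -231*24/5 = -33/20*672 = -5544/5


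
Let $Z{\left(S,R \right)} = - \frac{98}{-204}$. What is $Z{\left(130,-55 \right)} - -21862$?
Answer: $\frac{2229973}{102} \approx 21862.0$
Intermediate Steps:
$Z{\left(S,R \right)} = \frac{49}{102}$ ($Z{\left(S,R \right)} = \left(-98\right) \left(- \frac{1}{204}\right) = \frac{49}{102}$)
$Z{\left(130,-55 \right)} - -21862 = \frac{49}{102} - -21862 = \frac{49}{102} + 21862 = \frac{2229973}{102}$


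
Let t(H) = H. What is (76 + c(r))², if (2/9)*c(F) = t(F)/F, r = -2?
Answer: 25921/4 ≈ 6480.3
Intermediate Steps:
c(F) = 9/2 (c(F) = 9*(F/F)/2 = (9/2)*1 = 9/2)
(76 + c(r))² = (76 + 9/2)² = (161/2)² = 25921/4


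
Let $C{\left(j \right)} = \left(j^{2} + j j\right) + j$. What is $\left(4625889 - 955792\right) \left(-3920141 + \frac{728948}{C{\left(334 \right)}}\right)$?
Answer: $- \frac{1607390725927431493}{111723} \approx -1.4387 \cdot 10^{13}$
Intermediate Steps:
$C{\left(j \right)} = j + 2 j^{2}$ ($C{\left(j \right)} = \left(j^{2} + j^{2}\right) + j = 2 j^{2} + j = j + 2 j^{2}$)
$\left(4625889 - 955792\right) \left(-3920141 + \frac{728948}{C{\left(334 \right)}}\right) = \left(4625889 - 955792\right) \left(-3920141 + \frac{728948}{334 \left(1 + 2 \cdot 334\right)}\right) = 3670097 \left(-3920141 + \frac{728948}{334 \left(1 + 668\right)}\right) = 3670097 \left(-3920141 + \frac{728948}{334 \cdot 669}\right) = 3670097 \left(-3920141 + \frac{728948}{223446}\right) = 3670097 \left(-3920141 + 728948 \cdot \frac{1}{223446}\right) = 3670097 \left(-3920141 + \frac{364474}{111723}\right) = 3670097 \left(- \frac{437969548469}{111723}\right) = - \frac{1607390725927431493}{111723}$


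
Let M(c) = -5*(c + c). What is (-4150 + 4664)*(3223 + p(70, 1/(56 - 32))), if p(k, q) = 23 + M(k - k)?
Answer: 1668444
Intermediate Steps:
M(c) = -10*c
p(k, q) = 23 (p(k, q) = 23 - 10*(k - k) = 23 - 10*0 = 23 + 0 = 23)
(-4150 + 4664)*(3223 + p(70, 1/(56 - 32))) = (-4150 + 4664)*(3223 + 23) = 514*3246 = 1668444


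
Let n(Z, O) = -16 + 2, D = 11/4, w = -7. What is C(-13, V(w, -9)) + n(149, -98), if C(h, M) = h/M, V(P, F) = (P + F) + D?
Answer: -690/53 ≈ -13.019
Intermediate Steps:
D = 11/4 (D = 11*(1/4) = 11/4 ≈ 2.7500)
n(Z, O) = -14
V(P, F) = 11/4 + F + P (V(P, F) = (P + F) + 11/4 = (F + P) + 11/4 = 11/4 + F + P)
C(-13, V(w, -9)) + n(149, -98) = -13/(11/4 - 9 - 7) - 14 = -13/(-53/4) - 14 = -13*(-4/53) - 14 = 52/53 - 14 = -690/53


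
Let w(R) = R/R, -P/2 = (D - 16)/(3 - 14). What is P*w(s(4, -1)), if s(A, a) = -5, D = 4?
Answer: -24/11 ≈ -2.1818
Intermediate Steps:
P = -24/11 (P = -2*(4 - 16)/(3 - 14) = -(-24)/(-11) = -(-24)*(-1)/11 = -2*12/11 = -24/11 ≈ -2.1818)
w(R) = 1
P*w(s(4, -1)) = -24/11*1 = -24/11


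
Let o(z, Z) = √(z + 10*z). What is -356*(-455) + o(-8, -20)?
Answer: 161980 + 2*I*√22 ≈ 1.6198e+5 + 9.3808*I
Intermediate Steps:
o(z, Z) = √11*√z (o(z, Z) = √(11*z) = √11*√z)
-356*(-455) + o(-8, -20) = -356*(-455) + √11*√(-8) = 161980 + √11*(2*I*√2) = 161980 + 2*I*√22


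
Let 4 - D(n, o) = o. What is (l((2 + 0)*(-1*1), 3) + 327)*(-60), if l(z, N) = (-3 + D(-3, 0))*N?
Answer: -19800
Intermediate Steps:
D(n, o) = 4 - o
l(z, N) = N (l(z, N) = (-3 + (4 - 1*0))*N = (-3 + (4 + 0))*N = (-3 + 4)*N = 1*N = N)
(l((2 + 0)*(-1*1), 3) + 327)*(-60) = (3 + 327)*(-60) = 330*(-60) = -19800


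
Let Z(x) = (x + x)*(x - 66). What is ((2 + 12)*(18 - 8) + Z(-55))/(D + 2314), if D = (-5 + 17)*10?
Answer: 6725/1217 ≈ 5.5259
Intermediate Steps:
D = 120 (D = 12*10 = 120)
Z(x) = 2*x*(-66 + x) (Z(x) = (2*x)*(-66 + x) = 2*x*(-66 + x))
((2 + 12)*(18 - 8) + Z(-55))/(D + 2314) = ((2 + 12)*(18 - 8) + 2*(-55)*(-66 - 55))/(120 + 2314) = (14*10 + 2*(-55)*(-121))/2434 = (140 + 13310)*(1/2434) = 13450*(1/2434) = 6725/1217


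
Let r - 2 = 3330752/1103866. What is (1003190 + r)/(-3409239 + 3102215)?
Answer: -69212054439/21182084674 ≈ -3.2675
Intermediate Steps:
r = 2769242/551933 (r = 2 + 3330752/1103866 = 2 + 3330752*(1/1103866) = 2 + 1665376/551933 = 2769242/551933 ≈ 5.0173)
(1003190 + r)/(-3409239 + 3102215) = (1003190 + 2769242/551933)/(-3409239 + 3102215) = (553696435512/551933)/(-307024) = (553696435512/551933)*(-1/307024) = -69212054439/21182084674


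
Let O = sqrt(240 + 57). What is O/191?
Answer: 3*sqrt(33)/191 ≈ 0.090229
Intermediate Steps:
O = 3*sqrt(33) (O = sqrt(297) = 3*sqrt(33) ≈ 17.234)
O/191 = (3*sqrt(33))/191 = (3*sqrt(33))*(1/191) = 3*sqrt(33)/191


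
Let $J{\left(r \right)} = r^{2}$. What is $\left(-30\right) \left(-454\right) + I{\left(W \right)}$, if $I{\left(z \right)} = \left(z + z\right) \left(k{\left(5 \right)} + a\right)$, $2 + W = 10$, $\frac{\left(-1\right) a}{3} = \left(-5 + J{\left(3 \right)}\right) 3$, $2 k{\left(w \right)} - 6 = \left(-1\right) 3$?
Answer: $13068$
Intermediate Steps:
$k{\left(w \right)} = \frac{3}{2}$ ($k{\left(w \right)} = 3 + \frac{\left(-1\right) 3}{2} = 3 + \frac{1}{2} \left(-3\right) = 3 - \frac{3}{2} = \frac{3}{2}$)
$a = -36$ ($a = - 3 \left(-5 + 3^{2}\right) 3 = - 3 \left(-5 + 9\right) 3 = - 3 \cdot 4 \cdot 3 = \left(-3\right) 12 = -36$)
$W = 8$ ($W = -2 + 10 = 8$)
$I{\left(z \right)} = - 69 z$ ($I{\left(z \right)} = \left(z + z\right) \left(\frac{3}{2} - 36\right) = 2 z \left(- \frac{69}{2}\right) = - 69 z$)
$\left(-30\right) \left(-454\right) + I{\left(W \right)} = \left(-30\right) \left(-454\right) - 552 = 13620 - 552 = 13068$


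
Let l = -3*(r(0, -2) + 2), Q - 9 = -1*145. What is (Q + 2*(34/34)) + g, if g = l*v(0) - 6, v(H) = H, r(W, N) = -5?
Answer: -140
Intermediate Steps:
Q = -136 (Q = 9 - 1*145 = 9 - 145 = -136)
l = 9 (l = -3*(-5 + 2) = -3*(-3) = 9)
g = -6 (g = 9*0 - 6 = 0 - 6 = -6)
(Q + 2*(34/34)) + g = (-136 + 2*(34/34)) - 6 = (-136 + 2*(34*(1/34))) - 6 = (-136 + 2*1) - 6 = (-136 + 2) - 6 = -134 - 6 = -140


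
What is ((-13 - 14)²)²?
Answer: 531441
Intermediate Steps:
((-13 - 14)²)² = ((-27)²)² = 729² = 531441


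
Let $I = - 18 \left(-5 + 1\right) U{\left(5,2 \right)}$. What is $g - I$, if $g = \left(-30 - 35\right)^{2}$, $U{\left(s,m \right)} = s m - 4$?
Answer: $3793$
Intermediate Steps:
$U{\left(s,m \right)} = -4 + m s$ ($U{\left(s,m \right)} = m s - 4 = -4 + m s$)
$g = 4225$ ($g = \left(-65\right)^{2} = 4225$)
$I = 432$ ($I = - 18 \left(-5 + 1\right) \left(-4 + 2 \cdot 5\right) = - 18 \left(- 4 \left(-4 + 10\right)\right) = - 18 \left(\left(-4\right) 6\right) = \left(-18\right) \left(-24\right) = 432$)
$g - I = 4225 - 432 = 3793$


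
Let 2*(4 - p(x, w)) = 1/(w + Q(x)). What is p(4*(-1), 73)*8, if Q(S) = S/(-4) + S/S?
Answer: 2396/75 ≈ 31.947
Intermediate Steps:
Q(S) = 1 - S/4 (Q(S) = S*(-¼) + 1 = -S/4 + 1 = 1 - S/4)
p(x, w) = 4 - 1/(2*(1 + w - x/4)) (p(x, w) = 4 - 1/(2*(w + (1 - x/4))) = 4 - 1/(2*(1 + w - x/4)))
p(4*(-1), 73)*8 = (2*(7 - 8*(-1) + 8*73)/(4 - 4*(-1) + 4*73))*8 = (2*(7 - 2*(-4) + 584)/(4 - 1*(-4) + 292))*8 = (2*(7 + 8 + 584)/(4 + 4 + 292))*8 = (2*599/300)*8 = (2*(1/300)*599)*8 = (599/150)*8 = 2396/75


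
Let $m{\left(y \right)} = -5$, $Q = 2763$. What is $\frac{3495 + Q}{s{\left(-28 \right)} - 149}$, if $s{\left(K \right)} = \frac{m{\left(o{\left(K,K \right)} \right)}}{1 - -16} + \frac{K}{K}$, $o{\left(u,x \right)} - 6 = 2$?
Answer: $- \frac{106386}{2521} \approx -42.2$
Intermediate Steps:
$o{\left(u,x \right)} = 8$ ($o{\left(u,x \right)} = 6 + 2 = 8$)
$s{\left(K \right)} = \frac{12}{17}$ ($s{\left(K \right)} = - \frac{5}{1 - -16} + \frac{K}{K} = - \frac{5}{1 + 16} + 1 = - \frac{5}{17} + 1 = \frac{12}{17}$)
$\frac{3495 + Q}{s{\left(-28 \right)} - 149} = \frac{3495 + 2763}{\frac{12}{17} - 149} = \frac{6258}{- \frac{2521}{17}} = 6258 \left(- \frac{17}{2521}\right) = - \frac{106386}{2521}$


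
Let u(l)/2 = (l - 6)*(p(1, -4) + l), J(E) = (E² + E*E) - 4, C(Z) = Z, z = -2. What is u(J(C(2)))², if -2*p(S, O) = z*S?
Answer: 400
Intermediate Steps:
J(E) = -4 + 2*E² (J(E) = (E² + E²) - 4 = 2*E² - 4 = -4 + 2*E²)
p(S, O) = S (p(S, O) = -(-1)*S = S)
u(l) = 2*(1 + l)*(-6 + l) (u(l) = 2*((l - 6)*(1 + l)) = 2*((-6 + l)*(1 + l)) = 2*((1 + l)*(-6 + l)) = 2*(1 + l)*(-6 + l))
u(J(C(2)))² = (-12 - 10*(-4 + 2*2²) + 2*(-4 + 2*2²)²)² = (-12 - 10*(-4 + 2*4) + 2*(-4 + 2*4)²)² = (-12 - 10*(-4 + 8) + 2*(-4 + 8)²)² = (-12 - 10*4 + 2*4²)² = (-12 - 40 + 2*16)² = (-12 - 40 + 32)² = (-20)² = 400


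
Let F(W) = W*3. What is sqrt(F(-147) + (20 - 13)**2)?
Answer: 14*I*sqrt(2) ≈ 19.799*I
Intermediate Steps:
F(W) = 3*W
sqrt(F(-147) + (20 - 13)**2) = sqrt(3*(-147) + (20 - 13)**2) = sqrt(-441 + 7**2) = sqrt(-441 + 49) = sqrt(-392) = 14*I*sqrt(2)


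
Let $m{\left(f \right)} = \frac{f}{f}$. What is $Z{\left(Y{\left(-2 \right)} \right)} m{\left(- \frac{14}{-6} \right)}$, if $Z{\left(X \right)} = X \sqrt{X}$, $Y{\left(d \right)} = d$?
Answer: $- 2 i \sqrt{2} \approx - 2.8284 i$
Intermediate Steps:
$m{\left(f \right)} = 1$
$Z{\left(X \right)} = X^{\frac{3}{2}}$
$Z{\left(Y{\left(-2 \right)} \right)} m{\left(- \frac{14}{-6} \right)} = \left(-2\right)^{\frac{3}{2}} \cdot 1 = - 2 i \sqrt{2} \cdot 1 = - 2 i \sqrt{2}$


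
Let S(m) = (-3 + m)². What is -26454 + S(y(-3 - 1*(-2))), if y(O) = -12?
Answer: -26229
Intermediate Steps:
-26454 + S(y(-3 - 1*(-2))) = -26454 + (-3 - 12)² = -26454 + (-15)² = -26454 + 225 = -26229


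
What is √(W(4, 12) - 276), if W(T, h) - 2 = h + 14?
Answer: 2*I*√62 ≈ 15.748*I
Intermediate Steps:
W(T, h) = 16 + h (W(T, h) = 2 + (h + 14) = 2 + (14 + h) = 16 + h)
√(W(4, 12) - 276) = √((16 + 12) - 276) = √(28 - 276) = √(-248) = 2*I*√62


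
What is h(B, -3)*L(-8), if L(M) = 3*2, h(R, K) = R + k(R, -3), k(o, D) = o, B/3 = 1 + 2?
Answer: 108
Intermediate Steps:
B = 9 (B = 3*(1 + 2) = 3*3 = 9)
h(R, K) = 2*R (h(R, K) = R + R = 2*R)
L(M) = 6
h(B, -3)*L(-8) = (2*9)*6 = 18*6 = 108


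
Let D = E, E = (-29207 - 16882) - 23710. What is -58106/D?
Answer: 58106/69799 ≈ 0.83248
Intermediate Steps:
E = -69799 (E = -46089 - 23710 = -69799)
D = -69799
-58106/D = -58106/(-69799) = -58106*(-1/69799) = 58106/69799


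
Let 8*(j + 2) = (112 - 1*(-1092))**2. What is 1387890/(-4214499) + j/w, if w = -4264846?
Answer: -1113800722290/2995698200359 ≈ -0.37180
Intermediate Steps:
j = 181200 (j = -2 + (112 - 1*(-1092))**2/8 = -2 + (112 + 1092)**2/8 = -2 + (1/8)*1204**2 = -2 + (1/8)*1449616 = -2 + 181202 = 181200)
1387890/(-4214499) + j/w = 1387890/(-4214499) + 181200/(-4264846) = 1387890*(-1/4214499) + 181200*(-1/4264846) = -462630/1404833 - 90600/2132423 = -1113800722290/2995698200359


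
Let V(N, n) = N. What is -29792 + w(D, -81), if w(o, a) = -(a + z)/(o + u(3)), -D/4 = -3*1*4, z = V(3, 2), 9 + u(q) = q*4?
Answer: -506438/17 ≈ -29790.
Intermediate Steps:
u(q) = -9 + 4*q (u(q) = -9 + q*4 = -9 + 4*q)
z = 3
D = 48 (D = -4*(-3*1)*4 = -(-12)*4 = -4*(-12) = 48)
w(o, a) = -(3 + a)/(3 + o) (w(o, a) = -(a + 3)/(o + (-9 + 4*3)) = -(3 + a)/(o + (-9 + 12)) = -(3 + a)/(o + 3) = -(3 + a)/(3 + o))
-29792 + w(D, -81) = -29792 + (-3 - 1*(-81))/(3 + 48) = -29792 + (-3 + 81)/51 = -29792 + (1/51)*78 = -29792 + 26/17 = -506438/17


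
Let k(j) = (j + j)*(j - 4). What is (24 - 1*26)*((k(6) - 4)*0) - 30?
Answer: -30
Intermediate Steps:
k(j) = 2*j*(-4 + j) (k(j) = (2*j)*(-4 + j) = 2*j*(-4 + j))
(24 - 1*26)*((k(6) - 4)*0) - 30 = (24 - 1*26)*((2*6*(-4 + 6) - 4)*0) - 30 = (24 - 26)*((2*6*2 - 4)*0) - 30 = -2*(24 - 4)*0 - 30 = -40*0 - 30 = -2*0 - 30 = 0 - 30 = -30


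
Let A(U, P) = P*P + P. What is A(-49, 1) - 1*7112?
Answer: -7110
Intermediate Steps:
A(U, P) = P + P**2 (A(U, P) = P**2 + P = P + P**2)
A(-49, 1) - 1*7112 = 1*(1 + 1) - 1*7112 = 1*2 - 7112 = 2 - 7112 = -7110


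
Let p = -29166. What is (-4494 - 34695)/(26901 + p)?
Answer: 13063/755 ≈ 17.302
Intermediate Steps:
(-4494 - 34695)/(26901 + p) = (-4494 - 34695)/(26901 - 29166) = -39189/(-2265) = -39189*(-1/2265) = 13063/755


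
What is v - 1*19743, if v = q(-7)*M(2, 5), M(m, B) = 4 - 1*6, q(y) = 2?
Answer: -19747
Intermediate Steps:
M(m, B) = -2 (M(m, B) = 4 - 6 = -2)
v = -4 (v = 2*(-2) = -4)
v - 1*19743 = -4 - 1*19743 = -4 - 19743 = -19747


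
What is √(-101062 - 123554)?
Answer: 14*I*√1146 ≈ 473.94*I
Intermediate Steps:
√(-101062 - 123554) = √(-224616) = 14*I*√1146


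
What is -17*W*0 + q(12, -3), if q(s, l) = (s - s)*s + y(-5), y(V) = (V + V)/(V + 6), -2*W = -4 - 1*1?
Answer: -10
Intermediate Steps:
W = 5/2 (W = -(-4 - 1*1)/2 = -(-4 - 1)/2 = -½*(-5) = 5/2 ≈ 2.5000)
y(V) = 2*V/(6 + V) (y(V) = (2*V)/(6 + V) = 2*V/(6 + V))
q(s, l) = -10 (q(s, l) = (s - s)*s + 2*(-5)/(6 - 5) = 0*s + 2*(-5)/1 = 0 + 2*(-5)*1 = 0 - 10 = -10)
-17*W*0 + q(12, -3) = -85*0/2 - 10 = -17*0 - 10 = 0 - 10 = -10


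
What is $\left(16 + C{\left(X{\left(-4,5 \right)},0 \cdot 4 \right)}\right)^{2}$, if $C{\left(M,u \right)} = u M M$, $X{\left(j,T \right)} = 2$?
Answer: $256$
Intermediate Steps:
$C{\left(M,u \right)} = u M^{2}$ ($C{\left(M,u \right)} = M u M = u M^{2}$)
$\left(16 + C{\left(X{\left(-4,5 \right)},0 \cdot 4 \right)}\right)^{2} = \left(16 + 0 \cdot 4 \cdot 2^{2}\right)^{2} = \left(16 + 0 \cdot 4\right)^{2} = \left(16 + 0\right)^{2} = 16^{2} = 256$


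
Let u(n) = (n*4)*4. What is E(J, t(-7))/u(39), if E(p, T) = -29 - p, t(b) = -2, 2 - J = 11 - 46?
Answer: -11/104 ≈ -0.10577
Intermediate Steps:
J = 37 (J = 2 - (11 - 46) = 2 - 1*(-35) = 2 + 35 = 37)
u(n) = 16*n (u(n) = (4*n)*4 = 16*n)
E(J, t(-7))/u(39) = (-29 - 1*37)/((16*39)) = (-29 - 37)/624 = -66*1/624 = -11/104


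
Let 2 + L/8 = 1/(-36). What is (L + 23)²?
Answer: 3721/81 ≈ 45.938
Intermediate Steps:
L = -146/9 (L = -16 + 8/(-36) = -16 + 8*(-1/36) = -16 - 2/9 = -146/9 ≈ -16.222)
(L + 23)² = (-146/9 + 23)² = (61/9)² = 3721/81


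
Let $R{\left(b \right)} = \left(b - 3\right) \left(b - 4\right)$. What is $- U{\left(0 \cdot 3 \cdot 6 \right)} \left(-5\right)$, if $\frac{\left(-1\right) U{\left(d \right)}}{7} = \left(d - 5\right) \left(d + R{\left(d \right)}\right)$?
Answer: $2100$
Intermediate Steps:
$R{\left(b \right)} = \left(-4 + b\right) \left(-3 + b\right)$ ($R{\left(b \right)} = \left(-3 + b\right) \left(-4 + b\right) = \left(-4 + b\right) \left(-3 + b\right)$)
$U{\left(d \right)} = - 7 \left(-5 + d\right) \left(12 + d^{2} - 6 d\right)$ ($U{\left(d \right)} = - 7 \left(d - 5\right) \left(d + \left(12 + d^{2} - 7 d\right)\right) = - 7 \left(-5 + d\right) \left(12 + d^{2} - 6 d\right)$)
$- U{\left(0 \cdot 3 \cdot 6 \right)} \left(-5\right) = - (420 - 294 \cdot 0 \cdot 3 \cdot 6 - 7 \left(0 \cdot 3 \cdot 6\right)^{3} + 77 \left(0 \cdot 3 \cdot 6\right)^{2}) \left(-5\right) = - (420 - 294 \cdot 0 \cdot 6 - 7 \left(0 \cdot 6\right)^{3} + 77 \left(0 \cdot 6\right)^{2}) \left(-5\right) = - (420 - 0 - 7 \cdot 0^{3} + 77 \cdot 0^{2}) \left(-5\right) = - (420 + 0 - 0 + 77 \cdot 0) \left(-5\right) = - (420 + 0 + 0 + 0) \left(-5\right) = \left(-1\right) 420 \left(-5\right) = \left(-420\right) \left(-5\right) = 2100$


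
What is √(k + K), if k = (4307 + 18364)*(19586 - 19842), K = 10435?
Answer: I*√5793341 ≈ 2406.9*I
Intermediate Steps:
k = -5803776 (k = 22671*(-256) = -5803776)
√(k + K) = √(-5803776 + 10435) = √(-5793341) = I*√5793341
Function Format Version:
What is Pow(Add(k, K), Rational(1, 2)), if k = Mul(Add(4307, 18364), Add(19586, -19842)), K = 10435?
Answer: Mul(I, Pow(5793341, Rational(1, 2))) ≈ Mul(2406.9, I)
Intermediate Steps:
k = -5803776 (k = Mul(22671, -256) = -5803776)
Pow(Add(k, K), Rational(1, 2)) = Pow(Add(-5803776, 10435), Rational(1, 2)) = Pow(-5793341, Rational(1, 2)) = Mul(I, Pow(5793341, Rational(1, 2)))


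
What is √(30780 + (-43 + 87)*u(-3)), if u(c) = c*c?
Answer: 6*√866 ≈ 176.57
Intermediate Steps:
u(c) = c²
√(30780 + (-43 + 87)*u(-3)) = √(30780 + (-43 + 87)*(-3)²) = √(30780 + 44*9) = √(30780 + 396) = √31176 = 6*√866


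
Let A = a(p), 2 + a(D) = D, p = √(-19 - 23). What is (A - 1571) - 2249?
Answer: -3822 + I*√42 ≈ -3822.0 + 6.4807*I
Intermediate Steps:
p = I*√42 (p = √(-42) = I*√42 ≈ 6.4807*I)
a(D) = -2 + D
A = -2 + I*√42 ≈ -2.0 + 6.4807*I
(A - 1571) - 2249 = ((-2 + I*√42) - 1571) - 2249 = (-1573 + I*√42) - 2249 = -3822 + I*√42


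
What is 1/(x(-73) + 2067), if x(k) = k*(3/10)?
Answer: 10/20451 ≈ 0.00048897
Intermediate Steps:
x(k) = 3*k/10 (x(k) = k*(3*(⅒)) = k*(3/10) = 3*k/10)
1/(x(-73) + 2067) = 1/((3/10)*(-73) + 2067) = 1/(-219/10 + 2067) = 1/(20451/10) = 10/20451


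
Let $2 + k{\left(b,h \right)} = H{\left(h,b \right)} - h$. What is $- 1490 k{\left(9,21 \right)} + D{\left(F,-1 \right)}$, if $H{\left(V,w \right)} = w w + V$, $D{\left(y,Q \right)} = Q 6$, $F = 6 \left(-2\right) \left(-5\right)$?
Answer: $-117716$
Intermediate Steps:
$F = 60$ ($F = \left(-12\right) \left(-5\right) = 60$)
$D{\left(y,Q \right)} = 6 Q$
$H{\left(V,w \right)} = V + w^{2}$ ($H{\left(V,w \right)} = w^{2} + V = V + w^{2}$)
$k{\left(b,h \right)} = -2 + b^{2}$ ($k{\left(b,h \right)} = -2 + \left(\left(h + b^{2}\right) - h\right) = -2 + b^{2}$)
$- 1490 k{\left(9,21 \right)} + D{\left(F,-1 \right)} = - 1490 \left(-2 + 9^{2}\right) + 6 \left(-1\right) = - 1490 \left(-2 + 81\right) - 6 = \left(-1490\right) 79 - 6 = -117710 - 6 = -117716$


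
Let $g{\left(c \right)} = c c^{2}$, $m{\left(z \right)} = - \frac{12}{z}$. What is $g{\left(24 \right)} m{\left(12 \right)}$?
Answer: $-13824$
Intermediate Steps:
$g{\left(c \right)} = c^{3}$
$g{\left(24 \right)} m{\left(12 \right)} = 24^{3} \left(- \frac{12}{12}\right) = 13824 \left(\left(-12\right) \frac{1}{12}\right) = 13824 \left(-1\right) = -13824$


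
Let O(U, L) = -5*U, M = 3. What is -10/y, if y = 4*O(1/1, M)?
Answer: ½ ≈ 0.50000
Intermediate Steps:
y = -20 (y = 4*(-5/1) = 4*(-5*1) = 4*(-5) = -20)
-10/y = -10/(-20) = -1/20*(-10) = ½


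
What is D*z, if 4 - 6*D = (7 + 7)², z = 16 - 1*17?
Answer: 32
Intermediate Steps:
z = -1 (z = 16 - 17 = -1)
D = -32 (D = ⅔ - (7 + 7)²/6 = ⅔ - ⅙*14² = ⅔ - ⅙*196 = ⅔ - 98/3 = -32)
D*z = -32*(-1) = 32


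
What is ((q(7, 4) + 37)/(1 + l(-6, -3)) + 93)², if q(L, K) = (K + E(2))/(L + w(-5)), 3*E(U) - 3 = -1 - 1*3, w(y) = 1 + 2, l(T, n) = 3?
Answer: 150822961/14400 ≈ 10474.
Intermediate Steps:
w(y) = 3
E(U) = -⅓ (E(U) = 1 + (-1 - 1*3)/3 = 1 + (-1 - 3)/3 = 1 + (⅓)*(-4) = 1 - 4/3 = -⅓)
q(L, K) = (-⅓ + K)/(3 + L) (q(L, K) = (K - ⅓)/(L + 3) = (-⅓ + K)/(3 + L))
((q(7, 4) + 37)/(1 + l(-6, -3)) + 93)² = (((-⅓ + 4)/(3 + 7) + 37)/(1 + 3) + 93)² = (((11/3)/10 + 37)/4 + 93)² = (((⅒)*(11/3) + 37)*(¼) + 93)² = ((11/30 + 37)*(¼) + 93)² = ((1121/30)*(¼) + 93)² = (1121/120 + 93)² = (12281/120)² = 150822961/14400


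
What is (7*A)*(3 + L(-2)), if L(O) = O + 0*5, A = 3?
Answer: 21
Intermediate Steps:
L(O) = O (L(O) = O + 0 = O)
(7*A)*(3 + L(-2)) = (7*3)*(3 - 2) = 21*1 = 21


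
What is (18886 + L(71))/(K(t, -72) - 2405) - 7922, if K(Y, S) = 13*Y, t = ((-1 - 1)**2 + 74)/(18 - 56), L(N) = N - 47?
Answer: -183185767/23101 ≈ -7929.8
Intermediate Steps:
L(N) = -47 + N
t = -39/19 (t = ((-2)**2 + 74)/(-38) = (4 + 74)*(-1/38) = 78*(-1/38) = -39/19 ≈ -2.0526)
(18886 + L(71))/(K(t, -72) - 2405) - 7922 = (18886 + (-47 + 71))/(13*(-39/19) - 2405) - 7922 = (18886 + 24)/(-507/19 - 2405) - 7922 = 18910/(-46202/19) - 7922 = 18910*(-19/46202) - 7922 = -179645/23101 - 7922 = -183185767/23101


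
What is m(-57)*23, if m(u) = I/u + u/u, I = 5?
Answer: 1196/57 ≈ 20.982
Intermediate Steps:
m(u) = 1 + 5/u (m(u) = 5/u + u/u = 5/u + 1 = 1 + 5/u)
m(-57)*23 = ((5 - 57)/(-57))*23 = -1/57*(-52)*23 = (52/57)*23 = 1196/57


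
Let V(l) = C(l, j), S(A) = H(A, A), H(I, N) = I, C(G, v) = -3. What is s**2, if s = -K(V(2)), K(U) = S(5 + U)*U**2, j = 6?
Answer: 324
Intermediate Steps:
S(A) = A
V(l) = -3
K(U) = U**2*(5 + U) (K(U) = (5 + U)*U**2 = U**2*(5 + U))
s = -18 (s = -(-3)**2*(5 - 3) = -9*2 = -1*18 = -18)
s**2 = (-18)**2 = 324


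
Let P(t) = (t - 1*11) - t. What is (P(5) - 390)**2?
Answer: 160801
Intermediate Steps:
P(t) = -11 (P(t) = (t - 11) - t = (-11 + t) - t = -11)
(P(5) - 390)**2 = (-11 - 390)**2 = (-401)**2 = 160801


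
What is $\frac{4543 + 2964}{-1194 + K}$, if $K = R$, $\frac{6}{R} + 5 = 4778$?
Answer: $- \frac{11943637}{1899652} \approx -6.2873$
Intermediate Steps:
$R = \frac{2}{1591}$ ($R = \frac{6}{-5 + 4778} = \frac{6}{4773} = 6 \cdot \frac{1}{4773} = \frac{2}{1591} \approx 0.0012571$)
$K = \frac{2}{1591} \approx 0.0012571$
$\frac{4543 + 2964}{-1194 + K} = \frac{4543 + 2964}{-1194 + \frac{2}{1591}} = \frac{7507}{- \frac{1899652}{1591}} = 7507 \left(- \frac{1591}{1899652}\right) = - \frac{11943637}{1899652}$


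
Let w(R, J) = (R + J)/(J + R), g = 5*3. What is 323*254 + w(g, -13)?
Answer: 82043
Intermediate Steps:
g = 15
w(R, J) = 1 (w(R, J) = (J + R)/(J + R) = 1)
323*254 + w(g, -13) = 323*254 + 1 = 82042 + 1 = 82043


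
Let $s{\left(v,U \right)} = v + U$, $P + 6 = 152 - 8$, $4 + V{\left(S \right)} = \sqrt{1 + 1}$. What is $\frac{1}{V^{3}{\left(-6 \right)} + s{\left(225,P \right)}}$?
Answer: $\frac{11}{2825} - \frac{2 \sqrt{2}}{2825} \approx 0.0028926$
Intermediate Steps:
$V{\left(S \right)} = -4 + \sqrt{2}$ ($V{\left(S \right)} = -4 + \sqrt{1 + 1} = -4 + \sqrt{2}$)
$P = 138$ ($P = -6 + \left(152 - 8\right) = -6 + 144 = 138$)
$s{\left(v,U \right)} = U + v$
$\frac{1}{V^{3}{\left(-6 \right)} + s{\left(225,P \right)}} = \frac{1}{\left(-4 + \sqrt{2}\right)^{3} + \left(138 + 225\right)} = \frac{1}{\left(-4 + \sqrt{2}\right)^{3} + 363} = \frac{1}{363 + \left(-4 + \sqrt{2}\right)^{3}}$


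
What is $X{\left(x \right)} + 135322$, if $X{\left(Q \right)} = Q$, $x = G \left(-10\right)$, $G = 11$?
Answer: $135212$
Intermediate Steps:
$x = -110$ ($x = 11 \left(-10\right) = -110$)
$X{\left(x \right)} + 135322 = -110 + 135322 = 135212$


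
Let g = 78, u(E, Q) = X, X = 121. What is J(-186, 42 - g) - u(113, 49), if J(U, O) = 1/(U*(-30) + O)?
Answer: -670823/5544 ≈ -121.00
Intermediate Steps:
u(E, Q) = 121
J(U, O) = 1/(O - 30*U) (J(U, O) = 1/(-30*U + O) = 1/(O - 30*U))
J(-186, 42 - g) - u(113, 49) = 1/((42 - 1*78) - 30*(-186)) - 1*121 = 1/((42 - 78) + 5580) - 121 = 1/(-36 + 5580) - 121 = 1/5544 - 121 = -670823/5544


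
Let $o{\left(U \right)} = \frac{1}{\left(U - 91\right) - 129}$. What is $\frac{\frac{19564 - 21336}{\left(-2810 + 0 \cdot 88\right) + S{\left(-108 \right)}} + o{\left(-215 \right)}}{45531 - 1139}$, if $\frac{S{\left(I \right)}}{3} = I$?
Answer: $\frac{383843}{30259584840} \approx 1.2685 \cdot 10^{-5}$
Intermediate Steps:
$S{\left(I \right)} = 3 I$
$o{\left(U \right)} = \frac{1}{-220 + U}$ ($o{\left(U \right)} = \frac{1}{\left(U - 91\right) - 129} = \frac{1}{\left(-91 + U\right) - 129} = \frac{1}{-220 + U}$)
$\frac{\frac{19564 - 21336}{\left(-2810 + 0 \cdot 88\right) + S{\left(-108 \right)}} + o{\left(-215 \right)}}{45531 - 1139} = \frac{\frac{19564 - 21336}{\left(-2810 + 0 \cdot 88\right) + 3 \left(-108\right)} + \frac{1}{-220 - 215}}{45531 - 1139} = \frac{- \frac{1772}{\left(-2810 + 0\right) - 324} + \frac{1}{-435}}{44392} = \left(- \frac{1772}{-2810 - 324} - \frac{1}{435}\right) \frac{1}{44392} = \left(- \frac{1772}{-3134} - \frac{1}{435}\right) \frac{1}{44392} = \left(\left(-1772\right) \left(- \frac{1}{3134}\right) - \frac{1}{435}\right) \frac{1}{44392} = \left(\frac{886}{1567} - \frac{1}{435}\right) \frac{1}{44392} = \frac{383843}{681645} \cdot \frac{1}{44392} = \frac{383843}{30259584840}$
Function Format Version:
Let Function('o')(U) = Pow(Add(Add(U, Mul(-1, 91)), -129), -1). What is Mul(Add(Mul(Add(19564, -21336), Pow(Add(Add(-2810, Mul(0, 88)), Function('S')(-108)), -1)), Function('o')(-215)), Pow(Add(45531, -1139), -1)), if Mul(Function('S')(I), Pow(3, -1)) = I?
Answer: Rational(383843, 30259584840) ≈ 1.2685e-5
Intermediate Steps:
Function('S')(I) = Mul(3, I)
Function('o')(U) = Pow(Add(-220, U), -1) (Function('o')(U) = Pow(Add(Add(U, -91), -129), -1) = Pow(Add(Add(-91, U), -129), -1) = Pow(Add(-220, U), -1))
Mul(Add(Mul(Add(19564, -21336), Pow(Add(Add(-2810, Mul(0, 88)), Function('S')(-108)), -1)), Function('o')(-215)), Pow(Add(45531, -1139), -1)) = Mul(Add(Mul(Add(19564, -21336), Pow(Add(Add(-2810, Mul(0, 88)), Mul(3, -108)), -1)), Pow(Add(-220, -215), -1)), Pow(Add(45531, -1139), -1)) = Mul(Add(Mul(-1772, Pow(Add(Add(-2810, 0), -324), -1)), Pow(-435, -1)), Pow(44392, -1)) = Mul(Add(Mul(-1772, Pow(Add(-2810, -324), -1)), Rational(-1, 435)), Rational(1, 44392)) = Mul(Add(Mul(-1772, Pow(-3134, -1)), Rational(-1, 435)), Rational(1, 44392)) = Mul(Add(Mul(-1772, Rational(-1, 3134)), Rational(-1, 435)), Rational(1, 44392)) = Mul(Add(Rational(886, 1567), Rational(-1, 435)), Rational(1, 44392)) = Mul(Rational(383843, 681645), Rational(1, 44392)) = Rational(383843, 30259584840)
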